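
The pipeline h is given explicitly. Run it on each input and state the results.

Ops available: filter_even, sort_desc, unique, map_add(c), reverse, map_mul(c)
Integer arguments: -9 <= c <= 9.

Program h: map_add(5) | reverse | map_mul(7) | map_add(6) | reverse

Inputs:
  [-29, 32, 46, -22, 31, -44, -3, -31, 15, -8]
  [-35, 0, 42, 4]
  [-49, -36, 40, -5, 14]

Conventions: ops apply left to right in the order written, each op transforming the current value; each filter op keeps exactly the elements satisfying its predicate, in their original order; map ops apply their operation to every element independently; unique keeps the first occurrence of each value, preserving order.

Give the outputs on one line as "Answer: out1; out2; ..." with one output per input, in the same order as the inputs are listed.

[-162, 265, 363, -113, 258, -267, 20, -176, 146, -15]; [-204, 41, 335, 69]; [-302, -211, 321, 6, 139]

Execution, op by op:
  [-29, 32, 46, -22, 31, -44, -3, -31, 15, -8] -> [-24, 37, 51, -17, 36, -39, 2, -26, 20, -3] -> [-3, 20, -26, 2, -39, 36, -17, 51, 37, -24] -> [-21, 140, -182, 14, -273, 252, -119, 357, 259, -168] -> [-15, 146, -176, 20, -267, 258, -113, 363, 265, -162] -> [-162, 265, 363, -113, 258, -267, 20, -176, 146, -15]
  [-35, 0, 42, 4] -> [-30, 5, 47, 9] -> [9, 47, 5, -30] -> [63, 329, 35, -210] -> [69, 335, 41, -204] -> [-204, 41, 335, 69]
  [-49, -36, 40, -5, 14] -> [-44, -31, 45, 0, 19] -> [19, 0, 45, -31, -44] -> [133, 0, 315, -217, -308] -> [139, 6, 321, -211, -302] -> [-302, -211, 321, 6, 139]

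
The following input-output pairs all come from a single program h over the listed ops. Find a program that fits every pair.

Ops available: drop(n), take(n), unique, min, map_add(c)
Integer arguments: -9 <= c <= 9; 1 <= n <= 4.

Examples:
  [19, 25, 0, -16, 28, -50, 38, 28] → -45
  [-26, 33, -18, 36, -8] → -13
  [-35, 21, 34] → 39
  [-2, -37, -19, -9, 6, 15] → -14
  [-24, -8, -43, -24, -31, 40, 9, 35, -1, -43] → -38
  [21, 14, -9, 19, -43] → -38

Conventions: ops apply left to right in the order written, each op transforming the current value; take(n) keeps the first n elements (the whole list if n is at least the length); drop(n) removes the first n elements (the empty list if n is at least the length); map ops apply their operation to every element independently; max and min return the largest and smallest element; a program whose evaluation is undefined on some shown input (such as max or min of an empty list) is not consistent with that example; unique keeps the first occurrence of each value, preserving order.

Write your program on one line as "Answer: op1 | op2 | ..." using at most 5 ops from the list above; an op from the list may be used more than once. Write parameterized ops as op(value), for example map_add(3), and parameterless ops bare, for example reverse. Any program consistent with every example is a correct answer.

unique | drop(2) | take(4) | map_add(5) | min

Check, running the answer program on each example:
  [19, 25, 0, -16, 28, -50, 38, 28] -> [19, 25, 0, -16, 28, -50, 38] -> [0, -16, 28, -50, 38] -> [0, -16, 28, -50] -> [5, -11, 33, -45] -> -45
  [-26, 33, -18, 36, -8] -> [-26, 33, -18, 36, -8] -> [-18, 36, -8] -> [-18, 36, -8] -> [-13, 41, -3] -> -13
  [-35, 21, 34] -> [-35, 21, 34] -> [34] -> [34] -> [39] -> 39
  [-2, -37, -19, -9, 6, 15] -> [-2, -37, -19, -9, 6, 15] -> [-19, -9, 6, 15] -> [-19, -9, 6, 15] -> [-14, -4, 11, 20] -> -14
  [-24, -8, -43, -24, -31, 40, 9, 35, -1, -43] -> [-24, -8, -43, -31, 40, 9, 35, -1] -> [-43, -31, 40, 9, 35, -1] -> [-43, -31, 40, 9] -> [-38, -26, 45, 14] -> -38
  [21, 14, -9, 19, -43] -> [21, 14, -9, 19, -43] -> [-9, 19, -43] -> [-9, 19, -43] -> [-4, 24, -38] -> -38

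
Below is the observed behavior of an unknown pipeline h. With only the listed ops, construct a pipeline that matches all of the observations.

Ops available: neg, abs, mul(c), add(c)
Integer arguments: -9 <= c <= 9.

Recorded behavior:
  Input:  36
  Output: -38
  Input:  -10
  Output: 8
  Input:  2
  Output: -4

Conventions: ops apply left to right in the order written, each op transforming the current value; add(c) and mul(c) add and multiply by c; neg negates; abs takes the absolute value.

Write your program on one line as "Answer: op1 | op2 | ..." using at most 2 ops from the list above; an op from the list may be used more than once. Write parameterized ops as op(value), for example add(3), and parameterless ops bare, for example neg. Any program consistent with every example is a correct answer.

add(2) | neg

Check, running the answer program on each example:
  36 -> 38 -> -38
  -10 -> -8 -> 8
  2 -> 4 -> -4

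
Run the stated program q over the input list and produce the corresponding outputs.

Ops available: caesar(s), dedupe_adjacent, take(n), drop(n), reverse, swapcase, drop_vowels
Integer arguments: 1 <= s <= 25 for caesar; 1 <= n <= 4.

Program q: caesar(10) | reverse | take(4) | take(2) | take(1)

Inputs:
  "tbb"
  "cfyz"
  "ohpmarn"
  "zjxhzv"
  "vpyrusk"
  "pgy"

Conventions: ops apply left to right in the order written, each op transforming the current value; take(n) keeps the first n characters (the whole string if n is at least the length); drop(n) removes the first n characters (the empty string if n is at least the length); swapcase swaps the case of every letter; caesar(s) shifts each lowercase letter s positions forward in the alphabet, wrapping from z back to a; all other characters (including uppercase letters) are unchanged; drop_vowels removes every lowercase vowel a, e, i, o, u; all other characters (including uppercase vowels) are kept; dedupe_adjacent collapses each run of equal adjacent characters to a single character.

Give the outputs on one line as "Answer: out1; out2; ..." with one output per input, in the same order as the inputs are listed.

"l"; "j"; "x"; "f"; "u"; "i"

Execution, op by op:
  "tbb" -> "dll" -> "lld" -> "lld" -> "ll" -> "l"
  "cfyz" -> "mpij" -> "jipm" -> "jipm" -> "ji" -> "j"
  "ohpmarn" -> "yrzwkbx" -> "xbkwzry" -> "xbkw" -> "xb" -> "x"
  "zjxhzv" -> "jthrjf" -> "fjrhtj" -> "fjrh" -> "fj" -> "f"
  "vpyrusk" -> "fzibecu" -> "ucebizf" -> "uceb" -> "uc" -> "u"
  "pgy" -> "zqi" -> "iqz" -> "iqz" -> "iq" -> "i"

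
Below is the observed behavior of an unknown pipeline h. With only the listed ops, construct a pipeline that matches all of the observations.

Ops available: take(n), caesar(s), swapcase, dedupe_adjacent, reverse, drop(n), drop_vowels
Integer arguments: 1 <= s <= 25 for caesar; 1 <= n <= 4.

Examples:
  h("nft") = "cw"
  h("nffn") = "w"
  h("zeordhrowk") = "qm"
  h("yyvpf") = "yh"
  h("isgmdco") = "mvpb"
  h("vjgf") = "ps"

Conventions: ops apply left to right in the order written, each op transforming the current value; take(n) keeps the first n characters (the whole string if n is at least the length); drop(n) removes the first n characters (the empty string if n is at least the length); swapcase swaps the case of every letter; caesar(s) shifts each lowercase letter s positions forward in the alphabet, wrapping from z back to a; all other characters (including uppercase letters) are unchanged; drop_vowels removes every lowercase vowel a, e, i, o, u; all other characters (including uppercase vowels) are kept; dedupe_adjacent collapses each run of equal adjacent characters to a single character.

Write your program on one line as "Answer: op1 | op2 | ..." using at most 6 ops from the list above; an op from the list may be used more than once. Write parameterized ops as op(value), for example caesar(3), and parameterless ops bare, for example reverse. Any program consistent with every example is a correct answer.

drop_vowels | take(4) | reverse | caesar(9) | drop_vowels | dedupe_adjacent

Check, running the answer program on each example:
  "nft" -> "nft" -> "nft" -> "tfn" -> "cow" -> "cw" -> "cw"
  "nffn" -> "nffn" -> "nffn" -> "nffn" -> "woow" -> "ww" -> "w"
  "zeordhrowk" -> "zrdhrwk" -> "zrdh" -> "hdrz" -> "qmai" -> "qm" -> "qm"
  "yyvpf" -> "yyvpf" -> "yyvp" -> "pvyy" -> "yehh" -> "yhh" -> "yh"
  "isgmdco" -> "sgmdc" -> "sgmd" -> "dmgs" -> "mvpb" -> "mvpb" -> "mvpb"
  "vjgf" -> "vjgf" -> "vjgf" -> "fgjv" -> "opse" -> "ps" -> "ps"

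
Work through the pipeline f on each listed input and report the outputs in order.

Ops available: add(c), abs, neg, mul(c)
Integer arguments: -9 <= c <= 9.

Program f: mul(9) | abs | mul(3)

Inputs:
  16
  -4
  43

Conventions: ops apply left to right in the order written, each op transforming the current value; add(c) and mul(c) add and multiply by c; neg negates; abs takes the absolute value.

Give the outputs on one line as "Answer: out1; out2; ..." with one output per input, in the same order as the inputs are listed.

Execution, op by op:
  16 -> 144 -> 144 -> 432
  -4 -> -36 -> 36 -> 108
  43 -> 387 -> 387 -> 1161

432; 108; 1161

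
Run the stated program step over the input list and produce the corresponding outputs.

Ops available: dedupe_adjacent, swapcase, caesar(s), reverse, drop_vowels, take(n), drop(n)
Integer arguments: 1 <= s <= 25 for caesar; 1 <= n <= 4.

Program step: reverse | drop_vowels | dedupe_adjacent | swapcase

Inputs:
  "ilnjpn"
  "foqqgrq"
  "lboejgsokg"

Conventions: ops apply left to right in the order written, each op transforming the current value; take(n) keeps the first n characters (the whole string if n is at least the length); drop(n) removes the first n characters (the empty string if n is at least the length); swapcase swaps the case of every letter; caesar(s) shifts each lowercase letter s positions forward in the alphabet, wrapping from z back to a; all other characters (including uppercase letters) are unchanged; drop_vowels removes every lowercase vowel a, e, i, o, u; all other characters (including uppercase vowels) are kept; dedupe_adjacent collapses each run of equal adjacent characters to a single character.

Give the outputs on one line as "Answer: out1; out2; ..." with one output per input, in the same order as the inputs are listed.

Execution, op by op:
  "ilnjpn" -> "npjnli" -> "npjnl" -> "npjnl" -> "NPJNL"
  "foqqgrq" -> "qrgqqof" -> "qrgqqf" -> "qrgqf" -> "QRGQF"
  "lboejgsokg" -> "gkosgjeobl" -> "gksgjbl" -> "gksgjbl" -> "GKSGJBL"

"NPJNL"; "QRGQF"; "GKSGJBL"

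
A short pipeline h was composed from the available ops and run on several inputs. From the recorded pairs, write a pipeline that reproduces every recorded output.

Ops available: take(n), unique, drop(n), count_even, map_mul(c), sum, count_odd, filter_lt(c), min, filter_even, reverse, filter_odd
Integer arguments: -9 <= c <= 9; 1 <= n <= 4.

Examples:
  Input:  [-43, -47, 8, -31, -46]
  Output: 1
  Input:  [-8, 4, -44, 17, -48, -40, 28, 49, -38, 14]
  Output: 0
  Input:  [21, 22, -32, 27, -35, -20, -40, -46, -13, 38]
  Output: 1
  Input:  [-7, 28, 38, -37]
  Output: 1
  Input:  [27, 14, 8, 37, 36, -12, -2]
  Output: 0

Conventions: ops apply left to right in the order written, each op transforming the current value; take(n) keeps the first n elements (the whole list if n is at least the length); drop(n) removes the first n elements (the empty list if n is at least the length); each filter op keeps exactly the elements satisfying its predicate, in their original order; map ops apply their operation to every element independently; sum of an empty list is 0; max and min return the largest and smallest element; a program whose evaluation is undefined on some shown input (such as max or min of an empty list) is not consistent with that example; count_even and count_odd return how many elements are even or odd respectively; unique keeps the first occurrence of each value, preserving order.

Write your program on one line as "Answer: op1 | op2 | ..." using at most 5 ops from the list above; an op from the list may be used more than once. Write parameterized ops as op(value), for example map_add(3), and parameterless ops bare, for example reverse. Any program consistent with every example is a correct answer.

drop(3) | filter_lt(8) | filter_lt(-2) | take(1) | count_odd

Check, running the answer program on each example:
  [-43, -47, 8, -31, -46] -> [-31, -46] -> [-31, -46] -> [-31, -46] -> [-31] -> 1
  [-8, 4, -44, 17, -48, -40, 28, 49, -38, 14] -> [17, -48, -40, 28, 49, -38, 14] -> [-48, -40, -38] -> [-48, -40, -38] -> [-48] -> 0
  [21, 22, -32, 27, -35, -20, -40, -46, -13, 38] -> [27, -35, -20, -40, -46, -13, 38] -> [-35, -20, -40, -46, -13] -> [-35, -20, -40, -46, -13] -> [-35] -> 1
  [-7, 28, 38, -37] -> [-37] -> [-37] -> [-37] -> [-37] -> 1
  [27, 14, 8, 37, 36, -12, -2] -> [37, 36, -12, -2] -> [-12, -2] -> [-12] -> [-12] -> 0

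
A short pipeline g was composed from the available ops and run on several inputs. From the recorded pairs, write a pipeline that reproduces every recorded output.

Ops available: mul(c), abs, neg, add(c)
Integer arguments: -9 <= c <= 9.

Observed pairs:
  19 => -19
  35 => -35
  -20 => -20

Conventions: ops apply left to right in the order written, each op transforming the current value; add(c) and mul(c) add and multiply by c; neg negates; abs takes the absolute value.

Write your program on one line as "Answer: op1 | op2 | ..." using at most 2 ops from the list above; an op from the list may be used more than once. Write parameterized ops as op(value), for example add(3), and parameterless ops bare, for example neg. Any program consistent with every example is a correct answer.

abs | neg

Check, running the answer program on each example:
  19 -> 19 -> -19
  35 -> 35 -> -35
  -20 -> 20 -> -20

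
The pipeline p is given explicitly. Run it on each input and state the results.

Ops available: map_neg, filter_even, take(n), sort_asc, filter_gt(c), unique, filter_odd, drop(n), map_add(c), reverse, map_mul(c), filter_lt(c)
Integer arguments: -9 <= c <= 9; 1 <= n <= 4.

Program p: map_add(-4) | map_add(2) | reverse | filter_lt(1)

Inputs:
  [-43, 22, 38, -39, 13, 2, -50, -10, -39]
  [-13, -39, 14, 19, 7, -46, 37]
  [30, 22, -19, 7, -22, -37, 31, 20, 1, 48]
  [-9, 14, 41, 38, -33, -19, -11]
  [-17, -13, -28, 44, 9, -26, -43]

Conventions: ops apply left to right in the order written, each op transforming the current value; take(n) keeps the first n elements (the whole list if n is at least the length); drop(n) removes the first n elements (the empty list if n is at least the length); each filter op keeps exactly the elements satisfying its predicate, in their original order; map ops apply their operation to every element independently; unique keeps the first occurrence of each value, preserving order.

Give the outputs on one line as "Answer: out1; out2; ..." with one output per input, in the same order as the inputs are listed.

[-41, -12, -52, 0, -41, -45]; [-48, -41, -15]; [-1, -39, -24, -21]; [-13, -21, -35, -11]; [-45, -28, -30, -15, -19]

Execution, op by op:
  [-43, 22, 38, -39, 13, 2, -50, -10, -39] -> [-47, 18, 34, -43, 9, -2, -54, -14, -43] -> [-45, 20, 36, -41, 11, 0, -52, -12, -41] -> [-41, -12, -52, 0, 11, -41, 36, 20, -45] -> [-41, -12, -52, 0, -41, -45]
  [-13, -39, 14, 19, 7, -46, 37] -> [-17, -43, 10, 15, 3, -50, 33] -> [-15, -41, 12, 17, 5, -48, 35] -> [35, -48, 5, 17, 12, -41, -15] -> [-48, -41, -15]
  [30, 22, -19, 7, -22, -37, 31, 20, 1, 48] -> [26, 18, -23, 3, -26, -41, 27, 16, -3, 44] -> [28, 20, -21, 5, -24, -39, 29, 18, -1, 46] -> [46, -1, 18, 29, -39, -24, 5, -21, 20, 28] -> [-1, -39, -24, -21]
  [-9, 14, 41, 38, -33, -19, -11] -> [-13, 10, 37, 34, -37, -23, -15] -> [-11, 12, 39, 36, -35, -21, -13] -> [-13, -21, -35, 36, 39, 12, -11] -> [-13, -21, -35, -11]
  [-17, -13, -28, 44, 9, -26, -43] -> [-21, -17, -32, 40, 5, -30, -47] -> [-19, -15, -30, 42, 7, -28, -45] -> [-45, -28, 7, 42, -30, -15, -19] -> [-45, -28, -30, -15, -19]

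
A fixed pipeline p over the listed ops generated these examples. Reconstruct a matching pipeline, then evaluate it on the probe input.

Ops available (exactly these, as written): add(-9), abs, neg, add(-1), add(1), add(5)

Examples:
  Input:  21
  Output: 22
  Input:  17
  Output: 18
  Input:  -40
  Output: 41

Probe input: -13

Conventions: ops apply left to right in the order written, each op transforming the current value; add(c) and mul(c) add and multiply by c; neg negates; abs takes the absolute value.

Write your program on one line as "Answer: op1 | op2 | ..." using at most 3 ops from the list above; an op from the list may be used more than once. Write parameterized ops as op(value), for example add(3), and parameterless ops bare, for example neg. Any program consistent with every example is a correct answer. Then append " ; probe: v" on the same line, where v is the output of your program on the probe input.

neg | abs | add(1) ; probe: 14

Check, running the answer program on each example:
  21 -> -21 -> 21 -> 22
  17 -> -17 -> 17 -> 18
  -40 -> 40 -> 40 -> 41
  probe: -13 -> 13 -> 13 -> 14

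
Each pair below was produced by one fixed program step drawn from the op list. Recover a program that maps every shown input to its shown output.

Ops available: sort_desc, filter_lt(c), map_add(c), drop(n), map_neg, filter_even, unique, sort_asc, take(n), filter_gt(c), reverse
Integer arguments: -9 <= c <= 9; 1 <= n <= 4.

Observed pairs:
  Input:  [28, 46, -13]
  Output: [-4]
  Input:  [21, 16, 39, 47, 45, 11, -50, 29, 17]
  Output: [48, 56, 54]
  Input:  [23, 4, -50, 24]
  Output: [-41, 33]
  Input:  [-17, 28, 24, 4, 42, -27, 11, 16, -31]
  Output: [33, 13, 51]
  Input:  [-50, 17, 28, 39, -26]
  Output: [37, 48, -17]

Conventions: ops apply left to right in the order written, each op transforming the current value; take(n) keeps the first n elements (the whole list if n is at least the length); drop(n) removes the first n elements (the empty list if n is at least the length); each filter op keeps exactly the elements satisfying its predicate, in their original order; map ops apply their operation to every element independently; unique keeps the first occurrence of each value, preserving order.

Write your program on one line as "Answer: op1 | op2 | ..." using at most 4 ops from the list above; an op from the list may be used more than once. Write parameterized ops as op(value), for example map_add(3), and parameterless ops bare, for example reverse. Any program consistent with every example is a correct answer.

map_add(9) | drop(2) | take(3)

Check, running the answer program on each example:
  [28, 46, -13] -> [37, 55, -4] -> [-4] -> [-4]
  [21, 16, 39, 47, 45, 11, -50, 29, 17] -> [30, 25, 48, 56, 54, 20, -41, 38, 26] -> [48, 56, 54, 20, -41, 38, 26] -> [48, 56, 54]
  [23, 4, -50, 24] -> [32, 13, -41, 33] -> [-41, 33] -> [-41, 33]
  [-17, 28, 24, 4, 42, -27, 11, 16, -31] -> [-8, 37, 33, 13, 51, -18, 20, 25, -22] -> [33, 13, 51, -18, 20, 25, -22] -> [33, 13, 51]
  [-50, 17, 28, 39, -26] -> [-41, 26, 37, 48, -17] -> [37, 48, -17] -> [37, 48, -17]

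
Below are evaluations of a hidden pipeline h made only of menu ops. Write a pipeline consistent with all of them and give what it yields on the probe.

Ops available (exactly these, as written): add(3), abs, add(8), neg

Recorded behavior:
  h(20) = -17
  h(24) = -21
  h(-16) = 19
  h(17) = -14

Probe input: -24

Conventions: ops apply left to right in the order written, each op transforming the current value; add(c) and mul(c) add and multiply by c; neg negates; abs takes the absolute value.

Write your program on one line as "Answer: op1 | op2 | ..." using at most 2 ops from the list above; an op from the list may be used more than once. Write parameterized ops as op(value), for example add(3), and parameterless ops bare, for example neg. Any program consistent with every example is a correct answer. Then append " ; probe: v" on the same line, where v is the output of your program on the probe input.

neg | add(3) ; probe: 27

Check, running the answer program on each example:
  20 -> -20 -> -17
  24 -> -24 -> -21
  -16 -> 16 -> 19
  17 -> -17 -> -14
  probe: -24 -> 24 -> 27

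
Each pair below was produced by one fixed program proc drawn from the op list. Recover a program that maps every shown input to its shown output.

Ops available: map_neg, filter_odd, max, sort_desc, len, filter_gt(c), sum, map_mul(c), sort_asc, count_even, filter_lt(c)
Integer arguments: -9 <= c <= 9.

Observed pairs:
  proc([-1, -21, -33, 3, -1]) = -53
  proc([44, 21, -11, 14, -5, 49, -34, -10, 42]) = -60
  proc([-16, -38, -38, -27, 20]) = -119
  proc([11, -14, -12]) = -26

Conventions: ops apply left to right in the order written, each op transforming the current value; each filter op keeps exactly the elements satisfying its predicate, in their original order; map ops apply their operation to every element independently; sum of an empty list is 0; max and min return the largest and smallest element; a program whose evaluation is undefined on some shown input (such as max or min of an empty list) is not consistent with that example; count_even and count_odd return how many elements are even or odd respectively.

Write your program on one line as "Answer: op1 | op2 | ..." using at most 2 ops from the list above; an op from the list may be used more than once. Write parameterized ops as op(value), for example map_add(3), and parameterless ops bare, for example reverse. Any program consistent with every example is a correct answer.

filter_lt(7) | sum

Check, running the answer program on each example:
  [-1, -21, -33, 3, -1] -> [-1, -21, -33, 3, -1] -> -53
  [44, 21, -11, 14, -5, 49, -34, -10, 42] -> [-11, -5, -34, -10] -> -60
  [-16, -38, -38, -27, 20] -> [-16, -38, -38, -27] -> -119
  [11, -14, -12] -> [-14, -12] -> -26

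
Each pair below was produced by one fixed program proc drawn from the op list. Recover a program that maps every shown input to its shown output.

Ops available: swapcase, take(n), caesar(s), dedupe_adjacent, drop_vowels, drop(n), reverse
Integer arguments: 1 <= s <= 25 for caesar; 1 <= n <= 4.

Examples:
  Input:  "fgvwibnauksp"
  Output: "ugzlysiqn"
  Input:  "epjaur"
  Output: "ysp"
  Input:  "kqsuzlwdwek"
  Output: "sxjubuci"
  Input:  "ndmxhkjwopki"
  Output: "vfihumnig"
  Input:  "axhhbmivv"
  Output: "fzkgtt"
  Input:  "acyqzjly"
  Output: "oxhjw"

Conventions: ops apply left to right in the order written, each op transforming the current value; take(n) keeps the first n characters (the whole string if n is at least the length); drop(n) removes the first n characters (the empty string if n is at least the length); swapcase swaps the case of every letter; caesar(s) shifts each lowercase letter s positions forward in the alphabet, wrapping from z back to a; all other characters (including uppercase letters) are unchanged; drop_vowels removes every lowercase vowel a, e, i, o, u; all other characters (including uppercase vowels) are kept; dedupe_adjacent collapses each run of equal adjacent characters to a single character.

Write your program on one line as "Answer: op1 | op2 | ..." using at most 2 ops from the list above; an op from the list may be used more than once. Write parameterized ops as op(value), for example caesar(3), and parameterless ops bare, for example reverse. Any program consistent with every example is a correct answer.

drop(3) | caesar(24)

Check, running the answer program on each example:
  "fgvwibnauksp" -> "wibnauksp" -> "ugzlysiqn"
  "epjaur" -> "aur" -> "ysp"
  "kqsuzlwdwek" -> "uzlwdwek" -> "sxjubuci"
  "ndmxhkjwopki" -> "xhkjwopki" -> "vfihumnig"
  "axhhbmivv" -> "hbmivv" -> "fzkgtt"
  "acyqzjly" -> "qzjly" -> "oxhjw"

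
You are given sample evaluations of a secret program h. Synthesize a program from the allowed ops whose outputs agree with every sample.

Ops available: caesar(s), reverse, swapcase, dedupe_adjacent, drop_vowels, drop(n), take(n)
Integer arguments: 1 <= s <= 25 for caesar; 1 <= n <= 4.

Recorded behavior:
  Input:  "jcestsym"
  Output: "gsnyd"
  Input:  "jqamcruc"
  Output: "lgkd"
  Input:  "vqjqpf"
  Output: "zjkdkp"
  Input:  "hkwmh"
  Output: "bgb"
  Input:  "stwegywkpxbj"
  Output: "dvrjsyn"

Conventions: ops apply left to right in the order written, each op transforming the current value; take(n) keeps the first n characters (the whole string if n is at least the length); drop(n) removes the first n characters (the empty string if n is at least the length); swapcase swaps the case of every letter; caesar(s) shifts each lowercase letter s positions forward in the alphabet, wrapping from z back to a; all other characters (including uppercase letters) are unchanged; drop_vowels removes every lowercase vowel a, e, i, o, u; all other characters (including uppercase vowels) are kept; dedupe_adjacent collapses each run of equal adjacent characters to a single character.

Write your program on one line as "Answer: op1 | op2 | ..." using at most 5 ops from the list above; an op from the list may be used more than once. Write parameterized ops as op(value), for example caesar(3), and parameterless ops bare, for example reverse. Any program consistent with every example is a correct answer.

caesar(12) | drop_vowels | caesar(8) | drop_vowels | reverse

Check, running the answer program on each example:
  "jcestsym" -> "voqefeky" -> "vqfky" -> "dynsg" -> "dynsg" -> "gsnyd"
  "jqamcruc" -> "vcmyodgo" -> "vcmydg" -> "dkuglo" -> "dkgl" -> "lgkd"
  "vqjqpf" -> "hcvcbr" -> "hcvcbr" -> "pkdkjz" -> "pkdkjz" -> "zjkdkp"
  "hkwmh" -> "twiyt" -> "twyt" -> "begb" -> "bgb" -> "bgb"
  "stwegywkpxbj" -> "efiqskiwbjnv" -> "fqskwbjnv" -> "nyasejrvd" -> "nysjrvd" -> "dvrjsyn"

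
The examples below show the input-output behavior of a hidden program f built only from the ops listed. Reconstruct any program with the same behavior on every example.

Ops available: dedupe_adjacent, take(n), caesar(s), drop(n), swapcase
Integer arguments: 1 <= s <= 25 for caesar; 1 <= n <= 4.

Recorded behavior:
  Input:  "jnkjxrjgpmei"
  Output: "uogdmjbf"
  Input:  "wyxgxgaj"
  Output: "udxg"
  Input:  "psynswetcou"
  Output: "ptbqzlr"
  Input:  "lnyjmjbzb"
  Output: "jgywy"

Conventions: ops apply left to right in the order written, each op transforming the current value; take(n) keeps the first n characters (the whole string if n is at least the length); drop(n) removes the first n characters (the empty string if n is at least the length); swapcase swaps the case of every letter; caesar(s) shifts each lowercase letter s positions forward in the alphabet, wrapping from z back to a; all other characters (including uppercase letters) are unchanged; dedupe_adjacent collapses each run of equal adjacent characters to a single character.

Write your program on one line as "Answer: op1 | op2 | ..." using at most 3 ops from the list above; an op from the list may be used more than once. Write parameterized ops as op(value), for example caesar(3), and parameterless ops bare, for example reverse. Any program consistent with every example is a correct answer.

drop(4) | caesar(23)

Check, running the answer program on each example:
  "jnkjxrjgpmei" -> "xrjgpmei" -> "uogdmjbf"
  "wyxgxgaj" -> "xgaj" -> "udxg"
  "psynswetcou" -> "swetcou" -> "ptbqzlr"
  "lnyjmjbzb" -> "mjbzb" -> "jgywy"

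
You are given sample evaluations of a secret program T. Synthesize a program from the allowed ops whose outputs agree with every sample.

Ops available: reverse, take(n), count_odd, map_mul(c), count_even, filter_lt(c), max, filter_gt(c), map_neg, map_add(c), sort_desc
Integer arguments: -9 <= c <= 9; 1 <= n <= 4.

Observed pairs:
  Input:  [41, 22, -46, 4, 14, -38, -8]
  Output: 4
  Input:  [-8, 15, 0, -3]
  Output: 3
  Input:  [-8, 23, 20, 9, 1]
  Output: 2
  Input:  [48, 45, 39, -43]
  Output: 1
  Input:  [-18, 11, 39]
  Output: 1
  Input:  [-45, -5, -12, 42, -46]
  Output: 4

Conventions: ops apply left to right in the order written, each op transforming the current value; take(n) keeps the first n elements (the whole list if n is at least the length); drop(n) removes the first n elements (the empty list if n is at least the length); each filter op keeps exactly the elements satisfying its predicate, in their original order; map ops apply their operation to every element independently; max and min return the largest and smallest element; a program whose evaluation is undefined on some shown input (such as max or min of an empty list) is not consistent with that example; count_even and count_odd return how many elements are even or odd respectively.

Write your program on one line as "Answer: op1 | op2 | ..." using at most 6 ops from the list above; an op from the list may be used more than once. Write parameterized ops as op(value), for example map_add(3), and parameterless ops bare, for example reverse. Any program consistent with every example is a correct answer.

map_neg | filter_gt(-5) | map_mul(7) | map_mul(6) | sort_desc | count_even

Check, running the answer program on each example:
  [41, 22, -46, 4, 14, -38, -8] -> [-41, -22, 46, -4, -14, 38, 8] -> [46, -4, 38, 8] -> [322, -28, 266, 56] -> [1932, -168, 1596, 336] -> [1932, 1596, 336, -168] -> 4
  [-8, 15, 0, -3] -> [8, -15, 0, 3] -> [8, 0, 3] -> [56, 0, 21] -> [336, 0, 126] -> [336, 126, 0] -> 3
  [-8, 23, 20, 9, 1] -> [8, -23, -20, -9, -1] -> [8, -1] -> [56, -7] -> [336, -42] -> [336, -42] -> 2
  [48, 45, 39, -43] -> [-48, -45, -39, 43] -> [43] -> [301] -> [1806] -> [1806] -> 1
  [-18, 11, 39] -> [18, -11, -39] -> [18] -> [126] -> [756] -> [756] -> 1
  [-45, -5, -12, 42, -46] -> [45, 5, 12, -42, 46] -> [45, 5, 12, 46] -> [315, 35, 84, 322] -> [1890, 210, 504, 1932] -> [1932, 1890, 504, 210] -> 4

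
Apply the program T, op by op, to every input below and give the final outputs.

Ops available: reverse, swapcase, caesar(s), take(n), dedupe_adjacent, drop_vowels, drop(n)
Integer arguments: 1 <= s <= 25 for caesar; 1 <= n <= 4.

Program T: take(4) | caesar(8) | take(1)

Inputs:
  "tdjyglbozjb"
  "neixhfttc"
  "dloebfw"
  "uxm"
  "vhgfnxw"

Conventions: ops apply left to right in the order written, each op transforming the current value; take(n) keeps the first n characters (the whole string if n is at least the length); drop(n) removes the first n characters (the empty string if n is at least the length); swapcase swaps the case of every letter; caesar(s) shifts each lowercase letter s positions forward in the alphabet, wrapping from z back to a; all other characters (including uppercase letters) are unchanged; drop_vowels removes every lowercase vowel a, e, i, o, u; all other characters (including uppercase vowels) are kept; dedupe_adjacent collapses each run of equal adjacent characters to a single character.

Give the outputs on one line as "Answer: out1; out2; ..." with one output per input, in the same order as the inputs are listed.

"b"; "v"; "l"; "c"; "d"

Execution, op by op:
  "tdjyglbozjb" -> "tdjy" -> "blrg" -> "b"
  "neixhfttc" -> "neix" -> "vmqf" -> "v"
  "dloebfw" -> "dloe" -> "ltwm" -> "l"
  "uxm" -> "uxm" -> "cfu" -> "c"
  "vhgfnxw" -> "vhgf" -> "dpon" -> "d"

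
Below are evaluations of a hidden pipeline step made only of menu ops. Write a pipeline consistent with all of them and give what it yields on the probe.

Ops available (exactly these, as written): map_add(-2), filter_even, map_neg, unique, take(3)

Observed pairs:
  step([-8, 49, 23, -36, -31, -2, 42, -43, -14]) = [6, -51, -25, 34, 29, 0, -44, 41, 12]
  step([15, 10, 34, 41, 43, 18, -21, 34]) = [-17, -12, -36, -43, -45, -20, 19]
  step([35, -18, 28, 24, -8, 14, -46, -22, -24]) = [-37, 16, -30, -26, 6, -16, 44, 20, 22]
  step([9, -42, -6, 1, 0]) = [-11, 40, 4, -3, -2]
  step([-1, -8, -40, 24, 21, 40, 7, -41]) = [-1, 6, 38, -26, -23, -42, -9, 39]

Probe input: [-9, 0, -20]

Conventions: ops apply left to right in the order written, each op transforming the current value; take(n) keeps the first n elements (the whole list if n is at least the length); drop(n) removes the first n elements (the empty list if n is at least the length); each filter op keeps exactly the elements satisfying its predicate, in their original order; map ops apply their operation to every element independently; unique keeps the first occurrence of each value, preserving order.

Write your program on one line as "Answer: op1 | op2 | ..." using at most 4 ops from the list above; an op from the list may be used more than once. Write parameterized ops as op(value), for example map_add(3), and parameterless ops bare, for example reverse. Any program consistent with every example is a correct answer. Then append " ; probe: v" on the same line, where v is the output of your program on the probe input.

map_neg | unique | map_add(-2) ; probe: [7, -2, 18]

Check, running the answer program on each example:
  [-8, 49, 23, -36, -31, -2, 42, -43, -14] -> [8, -49, -23, 36, 31, 2, -42, 43, 14] -> [8, -49, -23, 36, 31, 2, -42, 43, 14] -> [6, -51, -25, 34, 29, 0, -44, 41, 12]
  [15, 10, 34, 41, 43, 18, -21, 34] -> [-15, -10, -34, -41, -43, -18, 21, -34] -> [-15, -10, -34, -41, -43, -18, 21] -> [-17, -12, -36, -43, -45, -20, 19]
  [35, -18, 28, 24, -8, 14, -46, -22, -24] -> [-35, 18, -28, -24, 8, -14, 46, 22, 24] -> [-35, 18, -28, -24, 8, -14, 46, 22, 24] -> [-37, 16, -30, -26, 6, -16, 44, 20, 22]
  [9, -42, -6, 1, 0] -> [-9, 42, 6, -1, 0] -> [-9, 42, 6, -1, 0] -> [-11, 40, 4, -3, -2]
  [-1, -8, -40, 24, 21, 40, 7, -41] -> [1, 8, 40, -24, -21, -40, -7, 41] -> [1, 8, 40, -24, -21, -40, -7, 41] -> [-1, 6, 38, -26, -23, -42, -9, 39]
  probe: [-9, 0, -20] -> [9, 0, 20] -> [9, 0, 20] -> [7, -2, 18]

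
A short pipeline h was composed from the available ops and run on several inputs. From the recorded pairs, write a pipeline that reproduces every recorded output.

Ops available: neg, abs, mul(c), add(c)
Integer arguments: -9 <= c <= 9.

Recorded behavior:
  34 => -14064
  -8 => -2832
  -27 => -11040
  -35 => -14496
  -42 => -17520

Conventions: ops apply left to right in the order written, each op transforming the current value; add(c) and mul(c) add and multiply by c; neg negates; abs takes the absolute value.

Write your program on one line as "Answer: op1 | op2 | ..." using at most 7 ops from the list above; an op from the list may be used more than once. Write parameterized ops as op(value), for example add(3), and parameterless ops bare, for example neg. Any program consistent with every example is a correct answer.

mul(9) | abs | add(-7) | add(-6) | mul(6) | mul(-8)

Check, running the answer program on each example:
  34 -> 306 -> 306 -> 299 -> 293 -> 1758 -> -14064
  -8 -> -72 -> 72 -> 65 -> 59 -> 354 -> -2832
  -27 -> -243 -> 243 -> 236 -> 230 -> 1380 -> -11040
  -35 -> -315 -> 315 -> 308 -> 302 -> 1812 -> -14496
  -42 -> -378 -> 378 -> 371 -> 365 -> 2190 -> -17520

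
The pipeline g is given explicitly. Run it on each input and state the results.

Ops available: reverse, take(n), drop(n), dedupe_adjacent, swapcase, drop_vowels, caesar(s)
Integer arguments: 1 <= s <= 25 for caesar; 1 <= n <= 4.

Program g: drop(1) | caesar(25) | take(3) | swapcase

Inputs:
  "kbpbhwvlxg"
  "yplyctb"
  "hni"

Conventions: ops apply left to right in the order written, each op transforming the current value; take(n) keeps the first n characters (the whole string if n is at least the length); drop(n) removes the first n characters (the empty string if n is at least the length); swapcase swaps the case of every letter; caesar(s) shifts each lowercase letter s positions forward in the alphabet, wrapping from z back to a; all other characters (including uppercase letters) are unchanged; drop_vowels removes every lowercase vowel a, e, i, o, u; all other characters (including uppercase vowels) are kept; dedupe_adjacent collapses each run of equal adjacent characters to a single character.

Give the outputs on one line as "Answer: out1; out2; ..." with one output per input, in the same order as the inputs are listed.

Execution, op by op:
  "kbpbhwvlxg" -> "bpbhwvlxg" -> "aoagvukwf" -> "aoa" -> "AOA"
  "yplyctb" -> "plyctb" -> "okxbsa" -> "okx" -> "OKX"
  "hni" -> "ni" -> "mh" -> "mh" -> "MH"

"AOA"; "OKX"; "MH"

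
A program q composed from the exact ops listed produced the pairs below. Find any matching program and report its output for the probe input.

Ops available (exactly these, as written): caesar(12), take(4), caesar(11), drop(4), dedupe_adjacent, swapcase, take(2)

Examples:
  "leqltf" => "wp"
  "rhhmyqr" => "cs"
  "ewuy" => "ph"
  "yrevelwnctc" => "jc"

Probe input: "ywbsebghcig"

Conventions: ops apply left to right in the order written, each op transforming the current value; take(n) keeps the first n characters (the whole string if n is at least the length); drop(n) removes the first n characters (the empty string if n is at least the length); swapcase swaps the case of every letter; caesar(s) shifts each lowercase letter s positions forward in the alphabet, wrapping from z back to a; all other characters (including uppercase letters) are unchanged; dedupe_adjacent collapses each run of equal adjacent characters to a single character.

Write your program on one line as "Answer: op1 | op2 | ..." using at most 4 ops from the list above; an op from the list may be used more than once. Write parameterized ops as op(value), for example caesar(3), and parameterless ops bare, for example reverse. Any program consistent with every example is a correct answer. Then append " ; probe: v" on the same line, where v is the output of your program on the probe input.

caesar(11) | dedupe_adjacent | take(2) ; probe: "jh"

Check, running the answer program on each example:
  "leqltf" -> "wpbweq" -> "wpbweq" -> "wp"
  "rhhmyqr" -> "cssxjbc" -> "csxjbc" -> "cs"
  "ewuy" -> "phfj" -> "phfj" -> "ph"
  "yrevelwnctc" -> "jcpgpwhynen" -> "jcpgpwhynen" -> "jc"
  probe: "ywbsebghcig" -> "jhmdpmrsntr" -> "jhmdpmrsntr" -> "jh"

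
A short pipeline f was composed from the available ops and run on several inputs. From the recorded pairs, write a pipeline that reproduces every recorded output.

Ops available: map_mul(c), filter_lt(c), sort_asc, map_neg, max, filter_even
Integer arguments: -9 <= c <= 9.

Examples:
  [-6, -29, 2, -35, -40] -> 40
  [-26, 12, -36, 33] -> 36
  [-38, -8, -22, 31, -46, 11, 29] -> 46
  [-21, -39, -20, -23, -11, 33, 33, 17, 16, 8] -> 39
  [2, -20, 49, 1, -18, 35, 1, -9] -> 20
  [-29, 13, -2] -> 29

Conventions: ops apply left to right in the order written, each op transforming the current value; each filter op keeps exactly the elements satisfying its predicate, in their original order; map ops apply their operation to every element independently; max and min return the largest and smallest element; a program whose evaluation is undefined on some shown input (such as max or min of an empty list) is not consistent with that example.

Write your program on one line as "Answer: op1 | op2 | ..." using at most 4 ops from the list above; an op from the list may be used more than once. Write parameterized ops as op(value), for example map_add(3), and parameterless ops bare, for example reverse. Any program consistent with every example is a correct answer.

sort_asc | map_neg | max

Check, running the answer program on each example:
  [-6, -29, 2, -35, -40] -> [-40, -35, -29, -6, 2] -> [40, 35, 29, 6, -2] -> 40
  [-26, 12, -36, 33] -> [-36, -26, 12, 33] -> [36, 26, -12, -33] -> 36
  [-38, -8, -22, 31, -46, 11, 29] -> [-46, -38, -22, -8, 11, 29, 31] -> [46, 38, 22, 8, -11, -29, -31] -> 46
  [-21, -39, -20, -23, -11, 33, 33, 17, 16, 8] -> [-39, -23, -21, -20, -11, 8, 16, 17, 33, 33] -> [39, 23, 21, 20, 11, -8, -16, -17, -33, -33] -> 39
  [2, -20, 49, 1, -18, 35, 1, -9] -> [-20, -18, -9, 1, 1, 2, 35, 49] -> [20, 18, 9, -1, -1, -2, -35, -49] -> 20
  [-29, 13, -2] -> [-29, -2, 13] -> [29, 2, -13] -> 29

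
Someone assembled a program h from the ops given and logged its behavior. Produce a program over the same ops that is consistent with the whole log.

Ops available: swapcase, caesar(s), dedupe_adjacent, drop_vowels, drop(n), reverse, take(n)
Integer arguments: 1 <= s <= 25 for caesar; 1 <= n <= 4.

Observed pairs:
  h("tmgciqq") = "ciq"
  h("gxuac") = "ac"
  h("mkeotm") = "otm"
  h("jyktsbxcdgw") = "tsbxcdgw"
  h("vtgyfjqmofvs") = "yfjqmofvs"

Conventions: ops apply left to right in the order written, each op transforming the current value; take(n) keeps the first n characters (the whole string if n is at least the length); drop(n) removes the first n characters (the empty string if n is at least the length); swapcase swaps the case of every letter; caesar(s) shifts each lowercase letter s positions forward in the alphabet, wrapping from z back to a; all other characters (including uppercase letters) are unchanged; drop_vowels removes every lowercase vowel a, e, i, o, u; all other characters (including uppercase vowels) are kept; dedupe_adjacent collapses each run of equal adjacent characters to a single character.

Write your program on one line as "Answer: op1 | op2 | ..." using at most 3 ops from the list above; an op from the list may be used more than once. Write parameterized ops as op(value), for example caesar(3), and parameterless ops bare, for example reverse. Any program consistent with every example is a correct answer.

dedupe_adjacent | drop(3)

Check, running the answer program on each example:
  "tmgciqq" -> "tmgciq" -> "ciq"
  "gxuac" -> "gxuac" -> "ac"
  "mkeotm" -> "mkeotm" -> "otm"
  "jyktsbxcdgw" -> "jyktsbxcdgw" -> "tsbxcdgw"
  "vtgyfjqmofvs" -> "vtgyfjqmofvs" -> "yfjqmofvs"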